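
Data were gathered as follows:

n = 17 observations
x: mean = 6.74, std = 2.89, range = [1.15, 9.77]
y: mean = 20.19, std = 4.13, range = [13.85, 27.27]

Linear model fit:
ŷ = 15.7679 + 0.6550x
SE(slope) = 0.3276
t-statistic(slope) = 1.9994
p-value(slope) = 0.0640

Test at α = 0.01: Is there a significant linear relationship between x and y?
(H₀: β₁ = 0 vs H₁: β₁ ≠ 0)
Fail to reject H₀: p-value = 0.0640 ≥ α = 0.01. The linear relationship is not significant at the 1% level.

Hypothesis test for the slope coefficient:

H₀: β₁ = 0 (no linear relationship)
H₁: β₁ ≠ 0 (linear relationship exists)

Test statistic: t = β̂₁ / SE(β̂₁) = 0.6550 / 0.3276 = 1.9994

With df = 15, the two-sided p-value for |t| = 1.9994 is 0.0640.

Decision rule: reject H₀ if p-value < α.
p-value = 0.0640 ≥ α = 0.01 → fail to reject H₀.

There is not sufficient evidence at the 1% significance level to conclude that a linear relationship exists between x and y.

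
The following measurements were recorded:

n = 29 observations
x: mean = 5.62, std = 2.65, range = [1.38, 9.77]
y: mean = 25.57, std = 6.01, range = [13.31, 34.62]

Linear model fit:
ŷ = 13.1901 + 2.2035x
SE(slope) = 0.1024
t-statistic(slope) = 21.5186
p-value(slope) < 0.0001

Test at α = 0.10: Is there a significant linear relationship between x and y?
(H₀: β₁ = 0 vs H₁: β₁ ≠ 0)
p-value < 0.0001 < α = 0.10, so we reject H₀. The relationship is significant.

Hypothesis test for the slope coefficient:

H₀: β₁ = 0 (no linear relationship)
H₁: β₁ ≠ 0 (linear relationship exists)

Test statistic: t = β̂₁ / SE(β̂₁) = 2.2035 / 0.1024 = 21.5186

The p-value (<0.0001) is the probability, under H₀, of a t-statistic at least as extreme as |t| = 21.5186 (two-sided, df = n − 2 = 27).

Decision rule: reject H₀ if p-value < α.
p-value < 0.0001 < α = 0.10 → reject H₀.

There is sufficient evidence at the 10% significance level to conclude that a linear relationship exists between x and y.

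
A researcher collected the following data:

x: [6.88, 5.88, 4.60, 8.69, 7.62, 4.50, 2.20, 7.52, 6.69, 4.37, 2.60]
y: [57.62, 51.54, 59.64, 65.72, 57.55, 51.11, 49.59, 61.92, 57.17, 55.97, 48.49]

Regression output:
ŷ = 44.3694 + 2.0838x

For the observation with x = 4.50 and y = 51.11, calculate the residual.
Residual = -2.6365

The residual is the difference between the actual value and the predicted value:

Residual = y - ŷ

Step 1: Calculate predicted value
ŷ = 44.3694 + 2.0838 × 4.50
ŷ = 53.7465

Step 2: Calculate residual
Residual = 51.11 - 53.7465
Residual = -2.6365

Sign check: y < ŷ, so the point is below the line and the fit overestimates here.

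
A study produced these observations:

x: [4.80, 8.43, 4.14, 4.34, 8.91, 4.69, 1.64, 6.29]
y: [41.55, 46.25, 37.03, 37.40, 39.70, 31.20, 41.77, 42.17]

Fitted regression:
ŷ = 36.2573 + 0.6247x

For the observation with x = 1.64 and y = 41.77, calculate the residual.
Residual = 4.4882

The residual is the difference between the actual value and the predicted value:

Residual = y - ŷ

Step 1: Calculate predicted value
ŷ = 36.2573 + 0.6247 × 1.64
ŷ = 37.2818

Step 2: Calculate residual
Residual = 41.77 - 37.2818
Residual = 4.4882

Sign check: y > ŷ, so the point is above the line and the fit underestimates here.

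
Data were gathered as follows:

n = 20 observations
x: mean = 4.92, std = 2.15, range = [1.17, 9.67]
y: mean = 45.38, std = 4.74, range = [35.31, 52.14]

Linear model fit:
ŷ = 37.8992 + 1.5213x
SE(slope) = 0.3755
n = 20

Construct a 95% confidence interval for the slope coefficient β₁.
The 95% CI for β₁ is (0.7324, 2.3102)

Confidence interval for the slope:

The 95% CI for β₁ is: β̂₁ ± t*(α/2, n-2) × SE(β̂₁)

Step 1: Find critical t-value
- Confidence level = 0.95
- Degrees of freedom = n - 2 = 20 - 2 = 18
- t*(α/2, 18) = 2.1009

Step 2: Calculate margin of error
Margin = 2.1009 × 0.3755 = 0.7889

Step 3: Construct interval
CI = 1.5213 ± 0.7889
CI = (0.7324, 2.3102)

Interpretation: intervals built this way capture the true β₁ in 95% of repeated samples; here the plausible range for the per-unit effect of x on y is 0.7324 to 2.3102.
Since 0 is outside the interval, a two-sided test at α = 0.05 would reject H₀: β₁ = 0.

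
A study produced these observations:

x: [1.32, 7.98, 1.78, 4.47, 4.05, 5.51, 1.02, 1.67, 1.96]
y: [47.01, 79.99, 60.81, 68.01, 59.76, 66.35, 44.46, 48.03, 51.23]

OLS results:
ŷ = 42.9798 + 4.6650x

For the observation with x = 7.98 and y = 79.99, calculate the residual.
Residual = -0.2165

The residual is the difference between the actual value and the predicted value:

Residual = y - ŷ

Step 1: Calculate predicted value
ŷ = 42.9798 + 4.6650 × 7.98
ŷ = 80.2065

Step 2: Calculate residual
Residual = 79.99 - 80.2065
Residual = -0.2165

The residual is negative, so the observed y = 79.99 sits below the regression line (the line overestimates it by 0.2165).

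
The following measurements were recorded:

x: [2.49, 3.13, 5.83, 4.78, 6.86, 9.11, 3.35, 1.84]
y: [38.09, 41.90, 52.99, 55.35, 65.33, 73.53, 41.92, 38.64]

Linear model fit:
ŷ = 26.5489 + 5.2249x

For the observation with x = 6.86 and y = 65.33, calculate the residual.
Residual = 2.9383

The residual is the difference between the actual value and the predicted value:

Residual = y - ŷ

Step 1: Calculate predicted value
ŷ = 26.5489 + 5.2249 × 6.86
ŷ = 62.3917

Step 2: Calculate residual
Residual = 65.33 - 62.3917
Residual = 2.9383

Interpretation: the model underestimates the actual value by 2.9383 at this point (positive residual → observation lies above the fitted line).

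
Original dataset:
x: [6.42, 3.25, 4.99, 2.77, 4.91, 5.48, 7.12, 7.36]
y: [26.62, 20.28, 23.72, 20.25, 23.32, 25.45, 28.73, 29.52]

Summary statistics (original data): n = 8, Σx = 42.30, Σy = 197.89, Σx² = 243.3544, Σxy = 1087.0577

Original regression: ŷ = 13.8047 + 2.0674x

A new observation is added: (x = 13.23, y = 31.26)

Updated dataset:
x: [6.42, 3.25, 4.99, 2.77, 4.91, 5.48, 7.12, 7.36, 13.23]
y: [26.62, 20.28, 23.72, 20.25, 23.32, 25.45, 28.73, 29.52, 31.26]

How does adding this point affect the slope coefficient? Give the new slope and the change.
The slope changes from 2.0674 to 1.1452 (change of -0.9222, or -44.6%).

The new point has HIGH LEVERAGE: x = 13.23 is far from the original mean x̄ = 42.30/8 ≈ 5.29 (original range [2.77, 7.36]).

Step 1: Update the sums with the new point (n goes from 8 to 9)
Σx  = 42.30 + 13.23 = 55.53
Σy  = 197.89 + 31.26 = 229.15
Σx² = 243.3544 + 13.23² = 243.3544 + 175.0329 = 418.3873
Σxy = 1087.0577 + 13.23×31.26 = 1087.0577 + 413.5698 = 1500.6275

Step 2: Recompute the slope with b₁ = (nΣxy − ΣxΣy) / (nΣx² − (Σx)²)
Numerator   = 9×1500.6275 − 55.53×229.15 = 13505.6475 − 12724.6995 = 780.9480
Denominator = 9×418.3873 − 55.53² = 3765.4857 − 3083.5809 = 681.9048
b₁(new) = 780.9480 / 681.9048 = 1.1452

(Same formula on the original sums: (8×1087.0577 − 42.30×197.89) / (8×243.3544 − 42.30²) = 325.7146 / 157.5452 = 2.0674, matching the given fit.)

Step 3: Change in slope
Δβ₁ = 1.1452 − 2.0674 = -0.9222
Relative change = -0.9222 / 2.0674 × 100% = -44.6%
→ the slope decreases when the point is added.

Because the point sits below the extension of the original line at a high-leverage x, it tilts the fit down.
In practice: check such a point for data-entry or measurement error.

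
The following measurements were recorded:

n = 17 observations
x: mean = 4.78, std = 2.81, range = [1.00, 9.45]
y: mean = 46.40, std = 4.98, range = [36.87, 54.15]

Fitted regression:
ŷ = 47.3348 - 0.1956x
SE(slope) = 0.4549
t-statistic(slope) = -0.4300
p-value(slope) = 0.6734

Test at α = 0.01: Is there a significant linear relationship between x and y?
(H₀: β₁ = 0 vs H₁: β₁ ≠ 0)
p-value = 0.6734 ≥ α = 0.01, so we fail to reject H₀. The relationship is not significant.

Hypothesis test for the slope coefficient:

H₀: β₁ = 0 (no linear relationship)
H₁: β₁ ≠ 0 (linear relationship exists)

Test statistic: t = β̂₁ / SE(β̂₁) = -0.1956 / 0.4549 = -0.4300

With df = 15, the two-sided p-value for |t| = 0.4300 is 0.6734.

Decision rule: reject H₀ if p-value < α.
p-value = 0.6734 ≥ α = 0.01 → fail to reject H₀.

There is not sufficient evidence at the 1% significance level to conclude that a linear relationship exists between x and y.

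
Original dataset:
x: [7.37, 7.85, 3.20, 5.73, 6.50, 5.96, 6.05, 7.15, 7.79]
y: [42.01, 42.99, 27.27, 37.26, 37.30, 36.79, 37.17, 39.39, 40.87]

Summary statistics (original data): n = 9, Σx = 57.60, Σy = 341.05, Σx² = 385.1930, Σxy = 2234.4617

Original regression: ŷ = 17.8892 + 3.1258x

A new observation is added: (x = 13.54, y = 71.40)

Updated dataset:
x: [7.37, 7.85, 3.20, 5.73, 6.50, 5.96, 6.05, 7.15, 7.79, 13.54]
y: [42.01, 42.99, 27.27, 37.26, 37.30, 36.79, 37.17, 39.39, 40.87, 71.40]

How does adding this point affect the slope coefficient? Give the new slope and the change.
The slope changes from 3.1258 to 4.2772 (change of +1.1514, or +36.8%).

x = 13.54 lies well outside the original x-range [3.20, 7.85] (x̄ ≈ 6.40), so this observation has high leverage and can move the slope substantially.

Step 1: Update the sums with the new point (n goes from 9 to 10)
Σx  = 57.60 + 13.54 = 71.14
Σy  = 341.05 + 71.40 = 412.45
Σx² = 385.1930 + 13.54² = 385.1930 + 183.3316 = 568.5246
Σxy = 2234.4617 + 13.54×71.40 = 2234.4617 + 966.7560 = 3201.2177

Step 2: Recompute the slope with b₁ = (nΣxy − ΣxΣy) / (nΣx² − (Σx)²)
Numerator   = 10×3201.2177 − 71.14×412.45 = 32012.1770 − 29341.6930 = 2670.4840
Denominator = 10×568.5246 − 71.14² = 5685.2460 − 5060.8996 = 624.3464
b₁(new) = 2670.4840 / 624.3464 = 4.2772

(Same formula on the original sums: (9×2234.4617 − 57.60×341.05) / (9×385.1930 − 57.60²) = 465.6753 / 148.9770 = 3.1258, matching the given fit.)

Step 3: Change in slope
Δβ₁ = 4.2772 − 3.1258 = +1.1514
Relative change = +1.1514 / 3.1258 × 100% = +36.8%
→ the slope increases when the point is added.

Because the point sits above the extension of the original line at a high-leverage x, it tilts the fit up.
In practice: check such a point for data-entry or measurement error; refit with and without it and report both if conclusions differ.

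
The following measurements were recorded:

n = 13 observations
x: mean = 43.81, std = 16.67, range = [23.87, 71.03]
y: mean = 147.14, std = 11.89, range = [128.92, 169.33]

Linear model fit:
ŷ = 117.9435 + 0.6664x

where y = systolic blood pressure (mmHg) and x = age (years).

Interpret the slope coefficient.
An increase of one year in age is associated with a 0.6664 mmHg increase in predicted blood pressure.

The slope β₁ = 0.6664 gives the rate at which the fitted blood pressure changes with age.

Interpretation:
- Age up by 1 year → predicted blood pressure increases by 0.6664 mmHg
- The effect is assumed constant over the observed range of x (linearity)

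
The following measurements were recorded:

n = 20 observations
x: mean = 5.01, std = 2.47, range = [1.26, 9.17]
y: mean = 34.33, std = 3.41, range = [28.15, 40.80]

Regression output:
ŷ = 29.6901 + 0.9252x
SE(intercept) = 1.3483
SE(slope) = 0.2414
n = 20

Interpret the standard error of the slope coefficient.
The slope 0.9252 is pinned down to within about ±0.2414 (one SE) by these data — relative uncertainty 26.1%, i.e. moderately precise.

What SE measures:
- The standard error quantifies the sampling variability of the coefficient estimate
- It is the estimated standard deviation of β̂₁ across hypothetical repeated samples of the same size
- Smaller SE → more precise estimate

Relative precision:
- SE / |β̂₁| = 0.2414 / 0.9252 = 26.1%
- Rule of thumb (under 20%: precise; 20% to under 50%: moderately precise; 50% or more: imprecise) → moderately precise

Link to the t-test: t = β̂₁ / SE(β̂₁) = 0.9252 / 0.2414 = 3.8326, the statistic for H₀: β₁ = 0.

What drives SE(β̂₁): wider spread of x values → smaller SE; larger n (here n = 20) → smaller SE; more residual scatter → larger SE.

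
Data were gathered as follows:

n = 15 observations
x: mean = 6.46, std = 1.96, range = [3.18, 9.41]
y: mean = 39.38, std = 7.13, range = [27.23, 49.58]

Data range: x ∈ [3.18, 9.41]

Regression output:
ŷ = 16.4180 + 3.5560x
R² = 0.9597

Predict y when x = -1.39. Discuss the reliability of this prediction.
ŷ = 11.4752, but this is extrapolation (below the data range [3.18, 9.41]) and may be unreliable.

Prediction calculation:
ŷ = 16.4180 + 3.5560 × (-1.39)
ŷ = 11.4752

Reliability:
- Data range: x ∈ [3.18, 9.41]
- Prediction point: x = -1.39 is 4.57 units below the observed range → this is EXTRAPOLATION, not interpolation

Why that matters here:
- The standard error of prediction grows with (x − x̄)², and x = -1.39 is far from x̄ = 6.46
- R² describes fit only over the sampled x values; it says nothing about behaviour beyond them

The R² = 0.9597 only validates the fit within [3.18, 9.41]; treat ŷ = 11.4752 with caution.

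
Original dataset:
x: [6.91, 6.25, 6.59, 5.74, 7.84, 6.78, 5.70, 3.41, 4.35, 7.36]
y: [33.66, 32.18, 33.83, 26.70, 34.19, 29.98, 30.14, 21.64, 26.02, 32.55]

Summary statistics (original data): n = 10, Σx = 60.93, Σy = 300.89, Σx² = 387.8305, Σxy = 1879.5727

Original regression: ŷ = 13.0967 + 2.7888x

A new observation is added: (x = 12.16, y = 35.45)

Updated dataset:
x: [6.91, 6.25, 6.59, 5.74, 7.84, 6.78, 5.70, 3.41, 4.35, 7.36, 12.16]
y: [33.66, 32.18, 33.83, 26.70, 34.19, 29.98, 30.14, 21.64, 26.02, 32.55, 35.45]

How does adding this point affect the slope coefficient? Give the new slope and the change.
Adding the point moves β₁ from 2.7888 to 1.5150, i.e. it decreases by 1.2738 (-45.7%).

The new point has HIGH LEVERAGE: x = 12.16 is far from the original mean x̄ = 60.93/10 ≈ 6.09 (original range [3.41, 7.84]).

Step 1: Update the sums with the new point (n goes from 10 to 11)
Σx  = 60.93 + 12.16 = 73.09
Σy  = 300.89 + 35.45 = 336.34
Σx² = 387.8305 + 12.16² = 387.8305 + 147.8656 = 535.6961
Σxy = 1879.5727 + 12.16×35.45 = 1879.5727 + 431.0720 = 2310.6447

Step 2: Recompute the slope with b₁ = (nΣxy − ΣxΣy) / (nΣx² − (Σx)²)
Numerator   = 11×2310.6447 − 73.09×336.34 = 25417.0917 − 24583.0906 = 834.0011
Denominator = 11×535.6961 − 73.09² = 5892.6571 − 5342.1481 = 550.5090
b₁(new) = 834.0011 / 550.5090 = 1.5150

(Same formula on the original sums: (10×1879.5727 − 60.93×300.89) / (10×387.8305 − 60.93²) = 462.4993 / 165.8401 = 2.7888, matching the given fit.)

Step 3: Change in slope
Δβ₁ = 1.5150 − 2.7888 = -1.2738
Relative change = -1.2738 / 2.7888 × 100% = -45.7%
→ the slope decreases when the point is added.

Because the point sits below the extension of the original line at a high-leverage x, it tilts the fit down.
In practice: refit with and without it and report both if conclusions differ; check such a point for data-entry or measurement error.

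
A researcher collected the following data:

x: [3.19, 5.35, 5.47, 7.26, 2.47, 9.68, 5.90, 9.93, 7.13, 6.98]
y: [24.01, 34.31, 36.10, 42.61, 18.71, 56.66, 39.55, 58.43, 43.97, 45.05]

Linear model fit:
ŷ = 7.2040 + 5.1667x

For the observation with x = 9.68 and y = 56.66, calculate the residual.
Residual = -0.5577

The residual is the difference between the actual value and the predicted value:

Residual = y - ŷ

Step 1: Calculate predicted value
ŷ = 7.2040 + 5.1667 × 9.68
ŷ = 57.2177

Step 2: Calculate residual
Residual = 56.66 - 57.2177
Residual = -0.5577

The residual is negative, so the observed y = 56.66 sits below the regression line (the line overestimates it by 0.5577).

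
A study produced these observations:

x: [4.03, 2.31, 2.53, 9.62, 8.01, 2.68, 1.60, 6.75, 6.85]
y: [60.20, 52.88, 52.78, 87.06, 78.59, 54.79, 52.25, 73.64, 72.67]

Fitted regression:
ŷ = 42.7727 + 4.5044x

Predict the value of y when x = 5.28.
ŷ = 66.5559

Plug x = 5.28 into the fitted line:

ŷ = 42.7727 + 4.5044 × 5.28
ŷ = 42.7727 + 23.7832
ŷ = 66.5559

This is the fitted mean response at that x — an individual observation would come with a wider prediction interval.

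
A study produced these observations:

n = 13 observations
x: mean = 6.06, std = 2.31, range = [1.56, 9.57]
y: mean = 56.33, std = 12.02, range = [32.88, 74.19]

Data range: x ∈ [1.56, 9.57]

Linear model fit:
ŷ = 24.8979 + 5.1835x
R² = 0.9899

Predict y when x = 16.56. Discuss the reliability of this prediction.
The equation gives ŷ = 110.7367; however x = 16.56 is 6.99 units above the observed range, so this extrapolated value should not be trusted.

Prediction calculation:
ŷ = 24.8979 + 5.1835 × 16.56
ŷ = 110.7367

Reliability:
- Data range: x ∈ [1.56, 9.57]
- Prediction point: x = 16.56 is 6.99 units above the observed range → this is EXTRAPOLATION, not interpolation

Why that matters here:
- R² describes fit only over the sampled x values; it says nothing about behaviour beyond them
- There are no observations near this x to validate the fitted line there
- Real relationships often flatten, saturate, or turn nonlinear at extremes

A defensible statement: 'if the linear trend continued to x = 16.56, y would be about 110.7367' — the premise is untested.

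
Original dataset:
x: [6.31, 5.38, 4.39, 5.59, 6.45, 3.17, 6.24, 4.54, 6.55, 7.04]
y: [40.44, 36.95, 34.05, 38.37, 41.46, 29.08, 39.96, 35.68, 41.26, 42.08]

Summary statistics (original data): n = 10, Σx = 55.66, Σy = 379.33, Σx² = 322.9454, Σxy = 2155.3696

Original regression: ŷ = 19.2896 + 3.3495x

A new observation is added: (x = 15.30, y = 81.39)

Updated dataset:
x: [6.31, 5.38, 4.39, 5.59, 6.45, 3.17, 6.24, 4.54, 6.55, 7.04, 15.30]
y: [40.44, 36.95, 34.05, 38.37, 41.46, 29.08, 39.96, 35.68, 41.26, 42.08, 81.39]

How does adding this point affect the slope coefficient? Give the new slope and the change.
The slope changes from 3.3495 to 4.3169 (change of +0.9674, or +28.9%).

The new point has HIGH LEVERAGE: x = 15.30 is far from the original mean x̄ = 55.66/10 ≈ 5.57 (original range [3.17, 7.04]).

Step 1: Update the sums with the new point (n goes from 10 to 11)
Σx  = 55.66 + 15.30 = 70.96
Σy  = 379.33 + 81.39 = 460.72
Σx² = 322.9454 + 15.30² = 322.9454 + 234.0900 = 557.0354
Σxy = 2155.3696 + 15.30×81.39 = 2155.3696 + 1245.2670 = 3400.6366

Step 2: Recompute the slope with b₁ = (nΣxy − ΣxΣy) / (nΣx² − (Σx)²)
Numerator   = 11×3400.6366 − 70.96×460.72 = 37407.0026 − 32692.6912 = 4714.3114
Denominator = 11×557.0354 − 70.96² = 6127.3894 − 5035.3216 = 1092.0678
b₁(new) = 4714.3114 / 1092.0678 = 4.3169

(Same formula on the original sums: (10×2155.3696 − 55.66×379.33) / (10×322.9454 − 55.66²) = 440.1882 / 131.4184 = 3.3495, matching the given fit.)

Step 3: Change in slope
Δβ₁ = 4.3169 − 3.3495 = +0.9674
Relative change = +0.9674 / 3.3495 × 100% = +28.9%
→ the slope increases when the point is added.

A high-leverage point only changes the slope if it is off the original line; here y = 81.39 is above the original trend, so the slope increases.
In practice: examine leverage (hᵢ) and Cook's distance rather than deleting it automatically; investigate whether it comes from the same population as the rest of the sample.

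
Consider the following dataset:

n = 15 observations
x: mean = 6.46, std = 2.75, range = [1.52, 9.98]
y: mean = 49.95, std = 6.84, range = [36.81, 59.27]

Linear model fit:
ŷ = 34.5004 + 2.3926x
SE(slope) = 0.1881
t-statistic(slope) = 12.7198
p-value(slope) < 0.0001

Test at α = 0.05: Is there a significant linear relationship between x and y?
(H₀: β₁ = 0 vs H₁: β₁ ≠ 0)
p-value < 0.0001 < α = 0.05, so we reject H₀. The relationship is significant.

Hypothesis test for the slope coefficient:

H₀: β₁ = 0 (no linear relationship)
H₁: β₁ ≠ 0 (linear relationship exists)

Test statistic: t = β̂₁ / SE(β̂₁) = 2.3926 / 0.1881 = 12.7198

With df = 13, the two-sided p-value for |t| = 12.7198 is <0.0001.

Decision rule: reject H₀ if p-value < α.
p-value < 0.0001 < α = 0.05 → reject H₀.

Conclusion: the linear association between x and y is significant at the 5% level.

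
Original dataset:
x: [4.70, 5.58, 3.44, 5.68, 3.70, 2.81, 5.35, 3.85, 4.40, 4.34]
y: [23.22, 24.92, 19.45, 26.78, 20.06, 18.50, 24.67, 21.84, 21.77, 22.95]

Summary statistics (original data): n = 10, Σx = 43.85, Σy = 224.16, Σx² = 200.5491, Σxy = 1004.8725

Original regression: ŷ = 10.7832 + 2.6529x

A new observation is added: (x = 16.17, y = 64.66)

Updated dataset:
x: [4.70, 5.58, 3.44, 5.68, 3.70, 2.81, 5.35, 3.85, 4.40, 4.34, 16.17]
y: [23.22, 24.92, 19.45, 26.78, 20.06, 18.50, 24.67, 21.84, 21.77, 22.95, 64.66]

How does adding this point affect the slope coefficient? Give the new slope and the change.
Adding the point moves β₁ from 2.6529 to 3.5273, i.e. it increases by 0.8744 (+33.0%).

The new point has HIGH LEVERAGE: x = 16.17 is far from the original mean x̄ = 43.85/10 ≈ 4.39 (original range [2.81, 5.68]).

Step 1: Update the sums with the new point (n goes from 10 to 11)
Σx  = 43.85 + 16.17 = 60.02
Σy  = 224.16 + 64.66 = 288.82
Σx² = 200.5491 + 16.17² = 200.5491 + 261.4689 = 462.0180
Σxy = 1004.8725 + 16.17×64.66 = 1004.8725 + 1045.5522 = 2050.4247

Step 2: Recompute the slope with b₁ = (nΣxy − ΣxΣy) / (nΣx² − (Σx)²)
Numerator   = 11×2050.4247 − 60.02×288.82 = 22554.6717 − 17334.9764 = 5219.6953
Denominator = 11×462.0180 − 60.02² = 5082.1980 − 3602.4004 = 1479.7976
b₁(new) = 5219.6953 / 1479.7976 = 3.5273

(Same formula on the original sums: (10×1004.8725 − 43.85×224.16) / (10×200.5491 − 43.85²) = 219.3090 / 82.6685 = 2.6529, matching the given fit.)

Step 3: Change in slope
Δβ₁ = 3.5273 − 2.6529 = +0.8744
Relative change = +0.8744 / 2.6529 × 100% = +33.0%
→ the slope increases when the point is added.

A high-leverage point only changes the slope if it is off the original line; here y = 64.66 is above the original trend, so the slope increases.
In practice: refit with and without it and report both if conclusions differ; check such a point for data-entry or measurement error.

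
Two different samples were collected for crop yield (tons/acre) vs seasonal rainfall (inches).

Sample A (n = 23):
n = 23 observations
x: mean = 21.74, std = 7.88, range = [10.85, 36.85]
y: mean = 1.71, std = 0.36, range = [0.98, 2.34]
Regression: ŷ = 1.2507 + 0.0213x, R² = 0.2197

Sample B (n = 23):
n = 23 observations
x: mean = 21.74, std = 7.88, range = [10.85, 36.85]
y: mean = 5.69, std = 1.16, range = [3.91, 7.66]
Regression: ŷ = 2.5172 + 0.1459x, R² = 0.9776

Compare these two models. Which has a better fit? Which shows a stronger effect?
Model B has the better fit (R² = 0.9776 vs 0.2197). Model B shows the stronger effect (|β₁| = 0.1459 vs 0.0213).

Model Comparison:

Fit — compare R²:
- Model A: R² = 0.2197 → 21.97% of variance in crop yield explained
- Model B: R² = 0.9776 → 97.76% of variance in crop yield explained
- 0.9776 > 0.2197 → Model B has the better fit

Strength of effect — compare |β₁|:
- Model A: β₁ = 0.0213 → predicted crop yield rises 0.0213 tons/acre per additional inch of rainfall
- Model B: β₁ = 0.1459 → predicted crop yield rises 0.1459 tons/acre per additional inch of rainfall
- |0.0213| < |0.1459| → Model B shows the stronger marginal effect

Note: A steeper slope doesn't make a better model if the scatter around the line is large.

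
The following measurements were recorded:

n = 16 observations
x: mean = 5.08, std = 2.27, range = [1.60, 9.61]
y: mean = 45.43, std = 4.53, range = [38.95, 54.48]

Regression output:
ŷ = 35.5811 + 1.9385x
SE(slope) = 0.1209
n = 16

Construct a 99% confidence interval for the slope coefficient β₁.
The 99% CI for β₁ is (1.5786, 2.2984)

Confidence interval for the slope:

The 99% CI for β₁ is: β̂₁ ± t*(α/2, n-2) × SE(β̂₁)

Step 1: Find critical t-value
- Confidence level = 0.99
- Degrees of freedom = n - 2 = 16 - 2 = 14
- t*(α/2, 14) = 2.9768

Step 2: Calculate margin of error
Margin = 2.9768 × 0.1209 = 0.3599

Step 3: Construct interval
CI = 1.9385 ± 0.3599
CI = (1.5786, 2.2984)

Interpretation: each one-unit increase in x is associated with a change in mean y of between 1.5786 and 2.2984, with 99% confidence.
The interval does not include 0, suggesting a significant linear relationship.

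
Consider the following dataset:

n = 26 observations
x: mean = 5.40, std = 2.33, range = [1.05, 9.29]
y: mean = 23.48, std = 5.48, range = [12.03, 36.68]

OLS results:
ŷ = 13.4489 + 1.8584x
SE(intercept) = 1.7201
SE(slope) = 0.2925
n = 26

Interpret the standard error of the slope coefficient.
SE(slope) = 0.2925 measures the uncertainty in the estimated slope. The coefficient is estimated precisely (SE/|β̂₁| = 15.7%).

SE(β̂₁) = 0.2925 says: if we drew many samples of n = 26 from the same population and refit each time, the fitted slopes would scatter with a standard deviation of roughly 0.2925 around the true β₁.

Relative precision:
- SE / |β̂₁| = 0.2925 / 1.8584 = 15.7%
- Rule of thumb (under 20%: precise; 20% to under 50%: moderately precise; 50% or more: imprecise) → precise

Link to interval estimation: a confidence interval for β₁ is β̂₁ ± t* × 0.2925, so SE sets the half-width per unit of t*.

What drives SE(β̂₁): more residual scatter → larger SE.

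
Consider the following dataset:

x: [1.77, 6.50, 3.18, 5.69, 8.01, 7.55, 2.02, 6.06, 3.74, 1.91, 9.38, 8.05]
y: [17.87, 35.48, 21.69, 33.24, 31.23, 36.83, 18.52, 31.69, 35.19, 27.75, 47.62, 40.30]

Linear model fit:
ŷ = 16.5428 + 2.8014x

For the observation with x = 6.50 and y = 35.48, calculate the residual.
Residual = 0.7281

The residual is the difference between the actual value and the predicted value:

Residual = y - ŷ

Step 1: Calculate predicted value
ŷ = 16.5428 + 2.8014 × 6.50
ŷ = 34.7519

Step 2: Calculate residual
Residual = 35.48 - 34.7519
Residual = 0.7281

Interpretation: the model underestimates the actual value by 0.7281 at this point (positive residual → observation lies above the fitted line).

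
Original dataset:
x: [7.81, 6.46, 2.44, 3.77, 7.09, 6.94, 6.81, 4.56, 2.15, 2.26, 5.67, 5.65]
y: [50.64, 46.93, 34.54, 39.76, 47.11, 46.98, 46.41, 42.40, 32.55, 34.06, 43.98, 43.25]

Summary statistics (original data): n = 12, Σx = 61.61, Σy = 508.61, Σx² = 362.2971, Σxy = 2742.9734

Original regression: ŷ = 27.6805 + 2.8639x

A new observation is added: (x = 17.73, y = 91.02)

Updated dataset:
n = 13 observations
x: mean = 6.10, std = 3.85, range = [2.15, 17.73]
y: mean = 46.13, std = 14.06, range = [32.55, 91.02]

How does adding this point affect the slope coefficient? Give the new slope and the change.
The slope changes from 2.8639 to 3.6229 (change of +0.7590, or +26.5%).

The new point has HIGH LEVERAGE: x = 17.73 is far from the original mean x̄ = 61.61/12 ≈ 5.13 (original range [2.15, 7.81]).

Step 1: Update the sums with the new point (n goes from 12 to 13)
Σx  = 61.61 + 17.73 = 79.34
Σy  = 508.61 + 91.02 = 599.63
Σx² = 362.2971 + 17.73² = 362.2971 + 314.3529 = 676.6500
Σxy = 2742.9734 + 17.73×91.02 = 2742.9734 + 1613.7846 = 4356.7580

Step 2: Recompute the slope with b₁ = (nΣxy − ΣxΣy) / (nΣx² − (Σx)²)
Numerator   = 13×4356.7580 − 79.34×599.63 = 56637.8540 − 47574.6442 = 9063.2098
Denominator = 13×676.6500 − 79.34² = 8796.4500 − 6294.8356 = 2501.6144
b₁(new) = 9063.2098 / 2501.6144 = 3.6229

(Same formula on the original sums: (12×2742.9734 − 61.61×508.61) / (12×362.2971 − 61.61²) = 1580.2187 / 551.7731 = 2.8639, matching the given fit.)

Step 3: Change in slope
Δβ₁ = 3.6229 − 2.8639 = +0.7590
Relative change = +0.7590 / 2.8639 × 100% = +26.5%
→ the slope increases when the point is added.

Because the point sits above the extension of the original line at a high-leverage x, it tilts the fit up.
In practice: investigate whether it comes from the same population as the rest of the sample; check such a point for data-entry or measurement error.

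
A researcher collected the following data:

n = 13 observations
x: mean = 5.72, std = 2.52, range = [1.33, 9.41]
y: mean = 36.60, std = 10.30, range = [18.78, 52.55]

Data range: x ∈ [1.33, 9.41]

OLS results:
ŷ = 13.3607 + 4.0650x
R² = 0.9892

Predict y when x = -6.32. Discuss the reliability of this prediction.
The equation gives ŷ = -12.3301; however x = -6.32 is 7.65 units below the observed range, so this extrapolated value should not be trusted.

Prediction calculation:
ŷ = 13.3607 + 4.0650 × (-6.32)
ŷ = -12.3301

Reliability:
- Data range: x ∈ [1.33, 9.41]
- Prediction point: x = -6.32 is 7.65 units below the observed range → this is EXTRAPOLATION, not interpolation

Why that matters here:
- R² describes fit only over the sampled x values; it says nothing about behaviour beyond them
- Real relationships often flatten, saturate, or turn nonlinear at extremes

Report the number if required, but flag clearly that it is an extrapolation.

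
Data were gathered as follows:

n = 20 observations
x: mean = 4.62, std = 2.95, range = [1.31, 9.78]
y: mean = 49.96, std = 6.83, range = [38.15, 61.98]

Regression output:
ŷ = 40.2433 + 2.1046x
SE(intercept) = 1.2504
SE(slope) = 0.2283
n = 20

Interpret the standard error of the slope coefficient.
SE(slope) = 0.2283 measures the uncertainty in the estimated slope. The coefficient is estimated precisely (SE/|β̂₁| = 10.8%).

SE(β̂₁) = 0.2283 says: if we drew many samples of n = 20 from the same population and refit each time, the fitted slopes would scatter with a standard deviation of roughly 0.2283 around the true β₁.

Relative precision:
- SE / |β̂₁| = 0.2283 / 2.1046 = 10.8%
- Rule of thumb (under 20%: precise; 20% to under 50%: moderately precise; 50% or more: imprecise) → precise

Link to interval estimation: a confidence interval for β₁ is β̂₁ ± t* × 0.2283, so SE sets the half-width per unit of t*.

What drives SE(β̂₁): wider spread of x values → smaller SE; more residual scatter → larger SE; larger n (here n = 20) → smaller SE.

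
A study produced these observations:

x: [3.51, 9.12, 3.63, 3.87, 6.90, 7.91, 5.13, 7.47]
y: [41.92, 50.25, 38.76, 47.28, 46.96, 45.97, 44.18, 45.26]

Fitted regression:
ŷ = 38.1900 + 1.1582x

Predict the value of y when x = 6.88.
ŷ = 46.1584

Plug x = 6.88 into the fitted line:

ŷ = 38.1900 + 1.1582 × 6.88
ŷ = 38.1900 + 7.9684
ŷ = 46.1584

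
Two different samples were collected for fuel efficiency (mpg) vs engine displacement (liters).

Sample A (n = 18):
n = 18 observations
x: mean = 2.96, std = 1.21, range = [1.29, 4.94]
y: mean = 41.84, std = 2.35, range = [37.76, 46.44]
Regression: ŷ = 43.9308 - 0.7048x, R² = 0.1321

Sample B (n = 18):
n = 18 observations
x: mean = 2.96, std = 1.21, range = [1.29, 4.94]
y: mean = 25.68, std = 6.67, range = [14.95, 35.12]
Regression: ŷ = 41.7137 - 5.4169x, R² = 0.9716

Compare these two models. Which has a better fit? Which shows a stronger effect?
Model B has the better fit (R² = 0.9716 vs 0.1321). Model B shows the stronger effect (|β₁| = 5.4169 vs 0.7048).

Model Comparison:

Fit — compare R²:
- Model A: R² = 0.1321 → 13.21% of variance in fuel efficiency explained
- Model B: R² = 0.9716 → 97.16% of variance in fuel efficiency explained
- 0.9716 > 0.1321 → Model B has the better fit

Which has the larger per-liter effect? (|β₁|)
- Model A: β₁ = -0.7048 → predicted fuel efficiency falls 0.7048 mpg per additional liter of engine displacement
- Model B: β₁ = -5.4169 → predicted fuel efficiency falls 5.4169 mpg per additional liter of engine displacement
- |-0.7048| < |-5.4169| → Model B shows the stronger marginal effect

Notes:
- The two samples could reflect different populations, time periods, or measurement quality.
- R² measures how tightly points cluster around the line; β₁ measures how steep the line is — they answer different questions.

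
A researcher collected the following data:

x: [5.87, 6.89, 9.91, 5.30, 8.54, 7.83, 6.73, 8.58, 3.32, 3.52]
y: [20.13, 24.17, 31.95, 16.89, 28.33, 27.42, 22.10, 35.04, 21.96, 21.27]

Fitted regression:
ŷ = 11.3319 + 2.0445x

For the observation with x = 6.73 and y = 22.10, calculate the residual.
Residual = -2.9914

The residual is the difference between the actual value and the predicted value:

Residual = y - ŷ

Step 1: Calculate predicted value
ŷ = 11.3319 + 2.0445 × 6.73
ŷ = 25.0914

Step 2: Calculate residual
Residual = 22.10 - 25.0914
Residual = -2.9914

The residual is negative, so the observed y = 22.10 sits below the regression line (the line overestimates it by 2.9914).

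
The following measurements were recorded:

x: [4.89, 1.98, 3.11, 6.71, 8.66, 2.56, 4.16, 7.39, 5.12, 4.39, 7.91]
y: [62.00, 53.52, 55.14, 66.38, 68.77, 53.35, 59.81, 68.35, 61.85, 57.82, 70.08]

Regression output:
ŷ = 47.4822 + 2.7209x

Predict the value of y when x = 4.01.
ŷ = 58.3930

x = 4.01 lies inside the observed range [1.98, 8.66], so the fitted equation applies directly:

ŷ = 47.4822 + 2.7209 × 4.01
ŷ = 47.4822 + 10.9108
ŷ = 58.3930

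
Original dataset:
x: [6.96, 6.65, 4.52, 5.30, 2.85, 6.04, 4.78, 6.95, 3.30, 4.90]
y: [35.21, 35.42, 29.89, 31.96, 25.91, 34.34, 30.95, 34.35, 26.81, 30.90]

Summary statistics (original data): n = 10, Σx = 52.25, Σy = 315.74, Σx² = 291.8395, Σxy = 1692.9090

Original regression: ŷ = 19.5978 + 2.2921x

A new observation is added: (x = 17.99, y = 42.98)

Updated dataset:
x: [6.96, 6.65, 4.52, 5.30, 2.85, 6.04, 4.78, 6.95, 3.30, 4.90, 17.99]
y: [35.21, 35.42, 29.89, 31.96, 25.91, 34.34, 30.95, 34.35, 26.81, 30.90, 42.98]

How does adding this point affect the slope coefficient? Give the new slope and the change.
Adding the point moves β₁ from 2.2921 to 1.0513, i.e. it decreases by 1.2408 (-54.1%).

The new point has HIGH LEVERAGE: x = 17.99 is far from the original mean x̄ = 52.25/10 ≈ 5.23 (original range [2.85, 6.96]).

Step 1: Update the sums with the new point (n goes from 10 to 11)
Σx  = 52.25 + 17.99 = 70.24
Σy  = 315.74 + 42.98 = 358.72
Σx² = 291.8395 + 17.99² = 291.8395 + 323.6401 = 615.4796
Σxy = 1692.9090 + 17.99×42.98 = 1692.9090 + 773.2102 = 2466.1192

Step 2: Recompute the slope with b₁ = (nΣxy − ΣxΣy) / (nΣx² − (Σx)²)
Numerator   = 11×2466.1192 − 70.24×358.72 = 27127.3112 − 25196.4928 = 1930.8184
Denominator = 11×615.4796 − 70.24² = 6770.2756 − 4933.6576 = 1836.6180
b₁(new) = 1930.8184 / 1836.6180 = 1.0513

(Same formula on the original sums: (10×1692.9090 − 52.25×315.74) / (10×291.8395 − 52.25²) = 431.6750 / 188.3325 = 2.2921, matching the given fit.)

Step 3: Change in slope
Δβ₁ = 1.0513 − 2.2921 = -1.2408
Relative change = -1.2408 / 2.2921 × 100% = -54.1%
→ the slope decreases when the point is added.

Because the point sits below the extension of the original line at a high-leverage x, it tilts the fit down.
In practice: check such a point for data-entry or measurement error.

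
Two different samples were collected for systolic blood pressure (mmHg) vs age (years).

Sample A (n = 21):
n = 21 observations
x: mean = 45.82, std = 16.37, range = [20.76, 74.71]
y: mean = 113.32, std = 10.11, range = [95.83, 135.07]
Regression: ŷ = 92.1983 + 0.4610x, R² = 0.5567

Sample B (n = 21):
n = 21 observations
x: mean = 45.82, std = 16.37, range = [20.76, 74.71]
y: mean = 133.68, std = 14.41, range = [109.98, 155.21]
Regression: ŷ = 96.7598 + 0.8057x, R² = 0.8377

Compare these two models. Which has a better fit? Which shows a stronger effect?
Model B has the better fit (R² = 0.8377 vs 0.5567). Model B shows the stronger effect (|β₁| = 0.8057 vs 0.4610).

Model Comparison:

Which explains more variance? (R²)
- Model A: R² = 0.5567 → 55.67% of variance in blood pressure explained
- Model B: R² = 0.8377 → 83.77% of variance in blood pressure explained
- 0.8377 > 0.5567 → Model B has the better fit

Effect size (slope magnitude):
- Model A: β₁ = 0.4610 → predicted blood pressure rises 0.4610 mmHg per additional year of age
- Model B: β₁ = 0.8057 → predicted blood pressure rises 0.8057 mmHg per additional year of age
- |0.4610| < |0.8057| → Model B shows the stronger marginal effect

Notes:
- The two samples could reflect different populations, time periods, or measurement quality.
- A steeper slope doesn't make a better model if the scatter around the line is large.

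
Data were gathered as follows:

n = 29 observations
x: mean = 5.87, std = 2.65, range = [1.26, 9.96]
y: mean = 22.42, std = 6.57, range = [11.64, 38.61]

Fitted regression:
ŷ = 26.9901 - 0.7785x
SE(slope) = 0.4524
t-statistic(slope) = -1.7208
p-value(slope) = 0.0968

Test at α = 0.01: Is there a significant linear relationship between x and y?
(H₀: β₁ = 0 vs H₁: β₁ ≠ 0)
Fail to reject H₀: p-value = 0.0968 ≥ α = 0.01. The linear relationship is not significant at the 1% level.

Hypothesis test for the slope coefficient:

H₀: β₁ = 0 (no linear relationship)
H₁: β₁ ≠ 0 (linear relationship exists)

Test statistic: t = β̂₁ / SE(β̂₁) = -0.7785 / 0.4524 = -1.7208

With df = 27, the two-sided p-value for |t| = 1.7208 is 0.0968.

Decision rule: reject H₀ if p-value < α.
p-value = 0.0968 ≥ α = 0.01 → fail to reject H₀.

There is not sufficient evidence at the 1% significance level to conclude that a linear relationship exists between x and y.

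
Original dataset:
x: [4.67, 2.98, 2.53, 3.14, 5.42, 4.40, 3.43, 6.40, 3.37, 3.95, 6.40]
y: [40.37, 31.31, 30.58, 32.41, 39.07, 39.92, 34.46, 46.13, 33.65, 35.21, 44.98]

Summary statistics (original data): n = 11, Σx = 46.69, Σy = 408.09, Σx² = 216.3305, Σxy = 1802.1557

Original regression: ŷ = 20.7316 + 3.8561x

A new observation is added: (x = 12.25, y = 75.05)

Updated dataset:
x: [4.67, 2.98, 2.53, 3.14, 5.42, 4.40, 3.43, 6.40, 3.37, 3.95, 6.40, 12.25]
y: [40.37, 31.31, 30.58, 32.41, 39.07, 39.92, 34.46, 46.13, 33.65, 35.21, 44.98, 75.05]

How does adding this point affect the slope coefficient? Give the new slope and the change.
Adding the point moves β₁ from 3.8561 to 4.5318, i.e. it increases by 0.6757 (+17.5%).

The new point has HIGH LEVERAGE: x = 12.25 is far from the original mean x̄ = 46.69/11 ≈ 4.24 (original range [2.53, 6.40]).

Step 1: Update the sums with the new point (n goes from 11 to 12)
Σx  = 46.69 + 12.25 = 58.94
Σy  = 408.09 + 75.05 = 483.14
Σx² = 216.3305 + 12.25² = 216.3305 + 150.0625 = 366.3930
Σxy = 1802.1557 + 12.25×75.05 = 1802.1557 + 919.3625 = 2721.5182

Step 2: Recompute the slope with b₁ = (nΣxy − ΣxΣy) / (nΣx² − (Σx)²)
Numerator   = 12×2721.5182 − 58.94×483.14 = 32658.2184 − 28476.2716 = 4181.9468
Denominator = 12×366.3930 − 58.94² = 4396.7160 − 3473.9236 = 922.7924
b₁(new) = 4181.9468 / 922.7924 = 4.5318

(Same formula on the original sums: (11×1802.1557 − 46.69×408.09) / (11×216.3305 − 46.69²) = 769.9906 / 199.6794 = 3.8561, matching the given fit.)

Step 3: Change in slope
Δβ₁ = 4.5318 − 3.8561 = +0.6757
Relative change = +0.6757 / 3.8561 × 100% = +17.5%
→ the slope increases when the point is added.

A high-leverage point only changes the slope if it is off the original line; here y = 75.05 is above the original trend, so the slope increases.
In practice: refit with and without it and report both if conclusions differ; examine leverage (hᵢ) and Cook's distance rather than deleting it automatically.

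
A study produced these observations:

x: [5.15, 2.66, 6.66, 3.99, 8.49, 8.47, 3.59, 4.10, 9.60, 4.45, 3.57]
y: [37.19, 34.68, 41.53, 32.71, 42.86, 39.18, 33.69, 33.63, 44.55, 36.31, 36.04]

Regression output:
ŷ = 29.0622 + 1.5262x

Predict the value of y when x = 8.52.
ŷ = 42.0654

Plug x = 8.52 into the fitted line:

ŷ = 29.0622 + 1.5262 × 8.52
ŷ = 29.0622 + 13.0032
ŷ = 42.0654

This is a point prediction; actual observations scatter around it by roughly the residual standard deviation.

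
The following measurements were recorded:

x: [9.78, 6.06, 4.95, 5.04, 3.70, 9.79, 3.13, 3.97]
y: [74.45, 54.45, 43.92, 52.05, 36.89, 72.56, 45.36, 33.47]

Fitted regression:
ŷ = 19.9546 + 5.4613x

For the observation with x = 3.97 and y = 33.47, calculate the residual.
Residual = -8.1660

The residual is the difference between the actual value and the predicted value:

Residual = y - ŷ

Step 1: Calculate predicted value
ŷ = 19.9546 + 5.4613 × 3.97
ŷ = 41.6360

Step 2: Calculate residual
Residual = 33.47 - 41.6360
Residual = -8.1660

Interpretation: the model overestimates the actual value by 8.1660 at this point (negative residual → observation lies below the fitted line).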